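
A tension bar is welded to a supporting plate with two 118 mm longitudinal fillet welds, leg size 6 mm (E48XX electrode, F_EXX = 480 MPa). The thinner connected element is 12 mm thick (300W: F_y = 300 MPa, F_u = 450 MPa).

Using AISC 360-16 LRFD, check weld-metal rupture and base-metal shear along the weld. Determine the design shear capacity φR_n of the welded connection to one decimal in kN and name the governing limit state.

216.2 kN (weld metal governs)

Weld metal: throat = 0.707×6 = 4.242 mm, L = 2×118 = 236 mm. φR_n = 0.75 × 0.6 × 480 × 4.242 × 236 = 216.2 kN.
Base metal shear (12 mm plate): yield φR_n = 1.0×0.6×300×12×236 = 509.8 kN; rupture φR_n = 0.75×0.6×450×12×236 = 573.5 kN; take 509.8 kN (yield).
Governing: min(216.2, 509.8) = 216.2 kN → weld metal.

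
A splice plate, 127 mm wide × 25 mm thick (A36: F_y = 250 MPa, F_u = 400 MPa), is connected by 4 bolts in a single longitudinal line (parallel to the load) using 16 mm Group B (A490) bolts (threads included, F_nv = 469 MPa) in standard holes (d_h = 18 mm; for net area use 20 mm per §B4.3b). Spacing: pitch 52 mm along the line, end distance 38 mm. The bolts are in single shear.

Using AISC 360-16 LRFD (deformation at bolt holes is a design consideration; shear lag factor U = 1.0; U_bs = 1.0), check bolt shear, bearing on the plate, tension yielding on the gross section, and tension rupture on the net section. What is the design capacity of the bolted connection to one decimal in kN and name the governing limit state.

282.9 kN (bolt shear governs)

Bolt shear: A_b = π(16)²/4 = 201.06 mm². φR_n = 0.75 × 469 × 201.06 × 4 × 1 = 282.9 kN.
Bearing (25 mm plate, F_u = 400 MPa): end bolts L_c = 38 − 18/2 = 29, R_n = min(1.2×29×25×400, 2.4×16×25×400) = 348 kN/bolt; interior L_c = 52 − 18 = 34, R_n = 384 kN/bolt. φR_n = 0.75 × (1×348 + 3×384) = 1125.0 kN.
Tension yield (gross): A_g = 127×25 = 3175 mm². φR_n = 0.90 × 250 × 3175 = 714.4 kN.
Tension rupture (net): A_n = (127 − 1×20)×25 = 2675 mm² (U = 1.0, A_e = A_n). φR_n = 0.75 × 400 × 2675 = 802.5 kN.
Governing: min(282.9, 1125.0, 714.4, 802.5) = 282.9 kN → bolt shear.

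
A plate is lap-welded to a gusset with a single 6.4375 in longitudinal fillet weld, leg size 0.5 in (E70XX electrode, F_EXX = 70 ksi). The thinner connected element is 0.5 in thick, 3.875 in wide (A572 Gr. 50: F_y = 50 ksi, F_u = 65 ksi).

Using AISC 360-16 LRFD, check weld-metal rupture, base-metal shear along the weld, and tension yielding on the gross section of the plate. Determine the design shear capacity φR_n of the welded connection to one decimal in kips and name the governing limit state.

71.7 kips (weld metal governs)

Weld metal: throat = 0.707×0.5 = 0.3535 in, L = 6.4375 in. φR_n = 0.75 × 0.6 × 70 × 0.3535 × 6.4375 = 71.7 kips.
Base metal shear (0.5 in plate): yield φR_n = 1.0×0.6×50×0.5×6.4375 = 96.6 kips; rupture φR_n = 0.75×0.6×65×0.5×6.4375 = 94.1 kips; take 94.1 kips (rupture).
Tension yield (gross): A_g = 3.875×0.5 = 1.9375 in². φR_n = 0.90 × 50 × 1.9375 = 87.2 kips.
Governing: min(71.7, 94.1, 87.2) = 71.7 kips → weld metal.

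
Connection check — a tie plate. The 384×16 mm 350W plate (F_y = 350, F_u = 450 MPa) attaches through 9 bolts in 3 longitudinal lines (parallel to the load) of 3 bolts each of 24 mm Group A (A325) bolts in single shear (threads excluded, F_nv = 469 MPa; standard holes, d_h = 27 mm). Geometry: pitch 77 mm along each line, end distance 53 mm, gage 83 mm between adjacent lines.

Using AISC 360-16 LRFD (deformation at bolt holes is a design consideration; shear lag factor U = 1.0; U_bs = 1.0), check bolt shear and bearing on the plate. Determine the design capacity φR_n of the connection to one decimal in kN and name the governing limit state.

Bolt shear: A_b = π(24)²/4 = 452.39 mm². φR_n = 0.75 × 469 × 452.39 × 9 × 1 = 1432.2 kN.
Bearing (16 mm plate, F_u = 450 MPa): end bolts L_c = 53 − 27/2 = 39.5, R_n = min(1.2×39.5×16×450, 2.4×24×16×450) = 341.28 kN/bolt; interior L_c = 77 − 27 = 50, R_n = 414.72 kN/bolt. φR_n = 0.75 × (3×341.28 + 6×414.72) = 2634.1 kN.
Governing: min(1432.2, 2634.1) = 1432.2 kN → bolt shear.

1432.2 kN (bolt shear governs)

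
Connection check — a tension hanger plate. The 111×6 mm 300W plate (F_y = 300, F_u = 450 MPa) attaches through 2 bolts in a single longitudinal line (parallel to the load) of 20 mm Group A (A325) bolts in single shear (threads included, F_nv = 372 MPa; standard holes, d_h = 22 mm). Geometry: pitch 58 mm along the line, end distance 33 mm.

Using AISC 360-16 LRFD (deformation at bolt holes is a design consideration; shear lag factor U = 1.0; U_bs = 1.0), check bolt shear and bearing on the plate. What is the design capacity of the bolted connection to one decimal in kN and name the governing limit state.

Bolt shear: A_b = π(20)²/4 = 314.16 mm². φR_n = 0.75 × 372 × 314.16 × 2 × 1 = 175.3 kN.
Bearing (6 mm plate, F_u = 450 MPa): end bolts L_c = 33 − 22/2 = 22, R_n = min(1.2×22×6×450, 2.4×20×6×450) = 71.28 kN/bolt; interior L_c = 58 − 22 = 36, R_n = 116.64 kN/bolt. φR_n = 0.75 × (1×71.28 + 1×116.64) = 140.9 kN.
Governing: min(175.3, 140.9) = 140.9 kN → bearing.

140.9 kN (bearing governs)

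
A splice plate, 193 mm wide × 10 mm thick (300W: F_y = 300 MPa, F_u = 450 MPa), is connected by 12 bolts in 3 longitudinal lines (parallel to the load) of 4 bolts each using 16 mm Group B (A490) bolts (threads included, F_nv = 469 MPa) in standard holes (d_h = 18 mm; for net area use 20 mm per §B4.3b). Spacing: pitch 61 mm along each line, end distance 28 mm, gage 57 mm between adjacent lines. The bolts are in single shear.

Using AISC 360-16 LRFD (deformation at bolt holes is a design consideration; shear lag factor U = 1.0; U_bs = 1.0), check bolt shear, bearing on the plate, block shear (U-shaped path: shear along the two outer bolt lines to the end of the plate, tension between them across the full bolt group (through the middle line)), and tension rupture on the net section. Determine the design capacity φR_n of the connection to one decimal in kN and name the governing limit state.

Bolt shear: A_b = π(16)²/4 = 201.06 mm². φR_n = 0.75 × 469 × 201.06 × 12 × 1 = 848.7 kN.
Bearing (10 mm plate, F_u = 450 MPa): end bolts L_c = 28 − 18/2 = 19, R_n = min(1.2×19×10×450, 2.4×16×10×450) = 102.6 kN/bolt; interior L_c = 61 − 18 = 43, R_n = 172.8 kN/bolt. φR_n = 0.75 × (3×102.6 + 9×172.8) = 1397.3 kN.
Block shear: shear path 2×[28+3×61] = 2×211 mm, A_gv = 4220, A_nv = 2×(211 − 3.5×20)×10 = 2820 mm²; tension across gage: (114 − 2×20)×10 = 740 mm². R_n = min(0.6×450×2820, 0.6×300×4220) + 1.0×450×740 = min(761.4, 759.6) + 333 = 1092.6 kN. φR_n = 0.75 × 1092.6 = 819.5 kN.
Tension rupture (net): A_n = (193 − 3×20)×10 = 1330 mm² (U = 1.0, A_e = A_n). φR_n = 0.75 × 450 × 1330 = 448.9 kN.
Governing: min(848.7, 1397.3, 819.5, 448.9) = 448.9 kN → net-section rupture.

448.9 kN (net-section rupture governs)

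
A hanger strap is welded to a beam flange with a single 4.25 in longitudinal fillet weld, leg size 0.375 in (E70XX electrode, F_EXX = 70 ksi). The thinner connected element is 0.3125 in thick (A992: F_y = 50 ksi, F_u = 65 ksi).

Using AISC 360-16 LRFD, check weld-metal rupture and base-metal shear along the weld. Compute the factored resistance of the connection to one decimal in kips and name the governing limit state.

35.5 kips (weld metal governs)

Weld metal: throat = 0.707×0.375 = 0.26513 in, L = 4.25 in. φR_n = 0.75 × 0.6 × 70 × 0.26513 × 4.25 = 35.5 kips.
Base metal shear (0.3125 in plate): yield φR_n = 1.0×0.6×50×0.3125×4.25 = 39.8 kips; rupture φR_n = 0.75×0.6×65×0.3125×4.25 = 38.8 kips; take 38.8 kips (rupture).
Governing: min(35.5, 38.8) = 35.5 kips → weld metal.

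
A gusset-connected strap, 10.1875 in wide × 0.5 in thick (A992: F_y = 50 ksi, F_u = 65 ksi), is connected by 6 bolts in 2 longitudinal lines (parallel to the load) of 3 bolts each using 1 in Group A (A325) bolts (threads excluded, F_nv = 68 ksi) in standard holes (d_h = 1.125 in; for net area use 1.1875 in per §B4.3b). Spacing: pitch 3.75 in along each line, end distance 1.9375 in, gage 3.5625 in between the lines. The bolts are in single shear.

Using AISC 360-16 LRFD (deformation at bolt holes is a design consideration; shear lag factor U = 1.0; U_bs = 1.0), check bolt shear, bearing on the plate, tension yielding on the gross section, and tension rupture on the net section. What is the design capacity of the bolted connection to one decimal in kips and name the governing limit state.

190.4 kips (net-section rupture governs)

Bolt shear: A_b = π(1)²/4 = 0.7854 in². φR_n = 0.75 × 68 × 0.7854 × 6 × 1 = 240.3 kips.
Bearing (0.5 in plate, F_u = 65 ksi): end bolts L_c = 1.9375 − 1.125/2 = 1.375, R_n = min(1.2×1.375×0.5×65, 2.4×1×0.5×65) = 53.625 kips/bolt; interior L_c = 3.75 − 1.125 = 2.625, R_n = 78 kips/bolt. φR_n = 0.75 × (2×53.625 + 4×78) = 314.4 kips.
Tension yield (gross): A_g = 10.1875×0.5 = 5.0938 in². φR_n = 0.90 × 50 × 5.0938 = 229.2 kips.
Tension rupture (net): A_n = (10.1875 − 2×1.1875)×0.5 = 3.9063 in² (U = 1.0, A_e = A_n). φR_n = 0.75 × 65 × 3.9063 = 190.4 kips.
Governing: min(240.3, 314.4, 229.2, 190.4) = 190.4 kips → net-section rupture.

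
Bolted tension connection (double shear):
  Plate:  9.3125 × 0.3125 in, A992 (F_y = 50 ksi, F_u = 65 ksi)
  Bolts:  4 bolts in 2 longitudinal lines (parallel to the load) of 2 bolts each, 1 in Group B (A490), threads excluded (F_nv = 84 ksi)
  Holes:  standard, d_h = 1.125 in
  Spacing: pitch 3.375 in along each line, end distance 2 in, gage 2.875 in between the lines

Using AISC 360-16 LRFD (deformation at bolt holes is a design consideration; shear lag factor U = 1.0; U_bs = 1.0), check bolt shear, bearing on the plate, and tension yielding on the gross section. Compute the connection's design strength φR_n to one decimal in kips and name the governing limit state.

Bolt shear: A_b = π(1)²/4 = 0.7854 in². φR_n = 0.75 × 84 × 0.7854 × 4 × 2 = 395.8 kips.
Bearing (0.3125 in plate, F_u = 65 ksi): end bolts L_c = 2 − 1.125/2 = 1.4375, R_n = min(1.2×1.4375×0.3125×65, 2.4×1×0.3125×65) = 35.039 kips/bolt; interior L_c = 3.375 − 1.125 = 2.25, R_n = 48.75 kips/bolt. φR_n = 0.75 × (2×35.039 + 2×48.75) = 125.7 kips.
Tension yield (gross): A_g = 9.3125×0.3125 = 2.9102 in². φR_n = 0.90 × 50 × 2.9102 = 131.0 kips.
Governing: min(395.8, 125.7, 131.0) = 125.7 kips → bearing.

125.7 kips (bearing governs)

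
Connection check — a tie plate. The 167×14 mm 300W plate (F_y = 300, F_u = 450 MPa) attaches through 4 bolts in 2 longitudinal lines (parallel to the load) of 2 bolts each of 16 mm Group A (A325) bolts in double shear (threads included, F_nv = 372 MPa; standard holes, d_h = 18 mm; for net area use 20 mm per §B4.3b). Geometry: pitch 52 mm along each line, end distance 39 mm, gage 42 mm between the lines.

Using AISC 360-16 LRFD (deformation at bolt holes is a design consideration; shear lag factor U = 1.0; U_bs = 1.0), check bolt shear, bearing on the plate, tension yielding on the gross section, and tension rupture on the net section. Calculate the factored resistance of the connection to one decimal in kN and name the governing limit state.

Bolt shear: A_b = π(16)²/4 = 201.06 mm². φR_n = 0.75 × 372 × 201.06 × 4 × 2 = 448.8 kN.
Bearing (14 mm plate, F_u = 450 MPa): end bolts L_c = 39 − 18/2 = 30, R_n = min(1.2×30×14×450, 2.4×16×14×450) = 226.8 kN/bolt; interior L_c = 52 − 18 = 34, R_n = 241.92 kN/bolt. φR_n = 0.75 × (2×226.8 + 2×241.92) = 703.1 kN.
Tension yield (gross): A_g = 167×14 = 2338 mm². φR_n = 0.90 × 300 × 2338 = 631.3 kN.
Tension rupture (net): A_n = (167 − 2×20)×14 = 1778 mm² (U = 1.0, A_e = A_n). φR_n = 0.75 × 450 × 1778 = 600.1 kN.
Governing: min(448.8, 703.1, 631.3, 600.1) = 448.8 kN → bolt shear.

448.8 kN (bolt shear governs)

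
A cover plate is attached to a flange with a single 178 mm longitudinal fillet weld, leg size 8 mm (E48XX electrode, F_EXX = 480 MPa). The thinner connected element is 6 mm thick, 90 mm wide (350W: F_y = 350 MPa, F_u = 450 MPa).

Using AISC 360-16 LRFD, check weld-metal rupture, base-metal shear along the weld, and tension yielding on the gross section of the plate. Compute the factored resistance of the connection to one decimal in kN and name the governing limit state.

Weld metal: throat = 0.707×8 = 5.656 mm, L = 178 mm. φR_n = 0.75 × 0.6 × 480 × 5.656 × 178 = 217.5 kN.
Base metal shear (6 mm plate): yield φR_n = 1.0×0.6×350×6×178 = 224.3 kN; rupture φR_n = 0.75×0.6×450×6×178 = 216.3 kN; take 216.3 kN (rupture).
Tension yield (gross): A_g = 90×6 = 540 mm². φR_n = 0.90 × 350 × 540 = 170.1 kN.
Governing: min(217.5, 216.3, 170.1) = 170.1 kN → gross-section yield.

170.1 kN (gross-section yield governs)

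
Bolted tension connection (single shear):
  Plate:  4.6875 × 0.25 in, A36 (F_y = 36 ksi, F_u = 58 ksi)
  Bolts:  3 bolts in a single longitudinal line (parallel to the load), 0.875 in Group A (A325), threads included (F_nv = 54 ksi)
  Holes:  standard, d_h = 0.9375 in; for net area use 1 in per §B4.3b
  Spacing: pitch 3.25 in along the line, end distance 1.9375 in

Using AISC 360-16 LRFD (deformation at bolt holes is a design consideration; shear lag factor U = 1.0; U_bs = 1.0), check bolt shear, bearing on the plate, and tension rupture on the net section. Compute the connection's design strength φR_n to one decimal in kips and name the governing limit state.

Bolt shear: A_b = π(0.875)²/4 = 0.60132 in². φR_n = 0.75 × 54 × 0.60132 × 3 × 1 = 73.1 kips.
Bearing (0.25 in plate, F_u = 58 ksi): end bolts L_c = 1.9375 − 0.9375/2 = 1.46875, R_n = min(1.2×1.46875×0.25×58, 2.4×0.875×0.25×58) = 25.556 kips/bolt; interior L_c = 3.25 − 0.9375 = 2.3125, R_n = 30.45 kips/bolt. φR_n = 0.75 × (1×25.556 + 2×30.45) = 64.8 kips.
Tension rupture (net): A_n = (4.6875 − 1×1)×0.25 = 0.92188 in² (U = 1.0, A_e = A_n). φR_n = 0.75 × 58 × 0.92188 = 40.1 kips.
Governing: min(73.1, 64.8, 40.1) = 40.1 kips → net-section rupture.

40.1 kips (net-section rupture governs)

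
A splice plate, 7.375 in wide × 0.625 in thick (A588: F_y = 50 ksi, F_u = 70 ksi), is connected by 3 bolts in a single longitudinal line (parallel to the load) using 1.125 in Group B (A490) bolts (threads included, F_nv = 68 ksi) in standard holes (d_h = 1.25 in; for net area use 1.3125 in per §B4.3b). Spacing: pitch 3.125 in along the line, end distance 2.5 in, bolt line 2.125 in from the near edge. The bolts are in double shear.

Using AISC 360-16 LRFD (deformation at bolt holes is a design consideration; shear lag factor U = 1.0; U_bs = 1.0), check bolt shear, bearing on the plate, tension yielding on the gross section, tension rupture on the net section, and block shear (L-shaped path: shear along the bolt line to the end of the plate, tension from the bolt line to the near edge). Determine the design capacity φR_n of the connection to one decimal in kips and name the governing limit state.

Bolt shear: A_b = π(1.125)²/4 = 0.99402 in². φR_n = 0.75 × 68 × 0.99402 × 3 × 2 = 304.2 kips.
Bearing (0.625 in plate, F_u = 70 ksi): end bolts L_c = 2.5 − 1.25/2 = 1.875, R_n = min(1.2×1.875×0.625×70, 2.4×1.125×0.625×70) = 98.438 kips/bolt; interior L_c = 3.125 − 1.25 = 1.875, R_n = 98.438 kips/bolt. φR_n = 0.75 × (1×98.438 + 2×98.438) = 221.5 kips.
Tension yield (gross): A_g = 7.375×0.625 = 4.6094 in². φR_n = 0.90 × 50 × 4.6094 = 207.4 kips.
Tension rupture (net): A_n = (7.375 − 1×1.3125)×0.625 = 3.7891 in² (U = 1.0, A_e = A_n). φR_n = 0.75 × 70 × 3.7891 = 198.9 kips.
Block shear: shear path 1×[2.5+2×3.125] = 1×8.75 in, A_gv = 5.4688, A_nv = 1×(8.75 − 2.5×1.3125)×0.625 = 3.418 in²; tension to near edge: (2.125 − 0.5×1.3125)×0.625 = 0.91797 in². R_n = min(0.6×70×3.418, 0.6×50×5.4688) + 1.0×70×0.91797 = min(143.56, 164.06) + 64.258 = 207.82 kips. φR_n = 0.75 × 207.82 = 155.9 kips.
Governing: min(304.2, 221.5, 207.4, 198.9, 155.9) = 155.9 kips → block shear.

155.9 kips (block shear governs)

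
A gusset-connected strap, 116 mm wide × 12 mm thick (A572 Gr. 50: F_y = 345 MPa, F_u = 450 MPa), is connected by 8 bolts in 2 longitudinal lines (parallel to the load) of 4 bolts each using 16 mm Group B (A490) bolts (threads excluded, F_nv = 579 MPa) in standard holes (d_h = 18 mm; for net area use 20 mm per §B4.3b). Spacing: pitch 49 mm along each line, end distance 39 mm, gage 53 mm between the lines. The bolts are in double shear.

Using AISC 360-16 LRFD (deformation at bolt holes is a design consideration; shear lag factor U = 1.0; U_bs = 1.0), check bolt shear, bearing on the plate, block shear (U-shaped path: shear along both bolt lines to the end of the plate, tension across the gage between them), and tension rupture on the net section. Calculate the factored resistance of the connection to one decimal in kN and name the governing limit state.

307.8 kN (net-section rupture governs)

Bolt shear: A_b = π(16)²/4 = 201.06 mm². φR_n = 0.75 × 579 × 201.06 × 8 × 2 = 1397.0 kN.
Bearing (12 mm plate, F_u = 450 MPa): end bolts L_c = 39 − 18/2 = 30, R_n = min(1.2×30×12×450, 2.4×16×12×450) = 194.4 kN/bolt; interior L_c = 49 − 18 = 31, R_n = 200.88 kN/bolt. φR_n = 0.75 × (2×194.4 + 6×200.88) = 1195.6 kN.
Block shear: shear path 2×[39+3×49] = 2×186 mm, A_gv = 4464, A_nv = 2×(186 − 3.5×20)×12 = 2784 mm²; tension across gage: (53 − 1×20)×12 = 396 mm². R_n = min(0.6×450×2784, 0.6×345×4464) + 1.0×450×396 = min(751.68, 924.05) + 178.2 = 929.88 kN. φR_n = 0.75 × 929.88 = 697.4 kN.
Tension rupture (net): A_n = (116 − 2×20)×12 = 912 mm² (U = 1.0, A_e = A_n). φR_n = 0.75 × 450 × 912 = 307.8 kN.
Governing: min(1397.0, 1195.6, 697.4, 307.8) = 307.8 kN → net-section rupture.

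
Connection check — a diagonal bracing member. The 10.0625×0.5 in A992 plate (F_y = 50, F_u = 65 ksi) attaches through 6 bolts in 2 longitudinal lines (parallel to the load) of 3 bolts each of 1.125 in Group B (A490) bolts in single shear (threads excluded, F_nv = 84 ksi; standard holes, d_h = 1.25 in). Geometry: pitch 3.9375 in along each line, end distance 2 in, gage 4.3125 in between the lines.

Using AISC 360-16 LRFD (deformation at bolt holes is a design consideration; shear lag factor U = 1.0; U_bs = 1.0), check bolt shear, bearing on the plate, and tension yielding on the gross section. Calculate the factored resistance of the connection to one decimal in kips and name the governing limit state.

Bolt shear: A_b = π(1.125)²/4 = 0.99402 in². φR_n = 0.75 × 84 × 0.99402 × 6 × 1 = 375.7 kips.
Bearing (0.5 in plate, F_u = 65 ksi): end bolts L_c = 2 − 1.25/2 = 1.375, R_n = min(1.2×1.375×0.5×65, 2.4×1.125×0.5×65) = 53.625 kips/bolt; interior L_c = 3.9375 − 1.25 = 2.6875, R_n = 87.75 kips/bolt. φR_n = 0.75 × (2×53.625 + 4×87.75) = 343.7 kips.
Tension yield (gross): A_g = 10.0625×0.5 = 5.0313 in². φR_n = 0.90 × 50 × 5.0313 = 226.4 kips.
Governing: min(375.7, 343.7, 226.4) = 226.4 kips → gross-section yield.

226.4 kips (gross-section yield governs)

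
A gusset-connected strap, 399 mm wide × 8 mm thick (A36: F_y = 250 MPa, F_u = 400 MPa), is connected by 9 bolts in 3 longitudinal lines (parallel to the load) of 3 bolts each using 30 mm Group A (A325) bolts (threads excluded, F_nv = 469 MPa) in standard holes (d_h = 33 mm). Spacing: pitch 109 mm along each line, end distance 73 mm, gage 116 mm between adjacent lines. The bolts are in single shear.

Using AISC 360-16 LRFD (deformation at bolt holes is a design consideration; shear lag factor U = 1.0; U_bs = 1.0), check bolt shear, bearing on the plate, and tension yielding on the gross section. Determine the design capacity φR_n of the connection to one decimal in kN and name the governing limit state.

718.2 kN (gross-section yield governs)

Bolt shear: A_b = π(30)²/4 = 706.86 mm². φR_n = 0.75 × 469 × 706.86 × 9 × 1 = 2237.7 kN.
Bearing (8 mm plate, F_u = 400 MPa): end bolts L_c = 73 − 33/2 = 56.5, R_n = min(1.2×56.5×8×400, 2.4×30×8×400) = 216.96 kN/bolt; interior L_c = 109 − 33 = 76, R_n = 230.4 kN/bolt. φR_n = 0.75 × (3×216.96 + 6×230.4) = 1525.0 kN.
Tension yield (gross): A_g = 399×8 = 3192 mm². φR_n = 0.90 × 250 × 3192 = 718.2 kN.
Governing: min(2237.7, 1525.0, 718.2) = 718.2 kN → gross-section yield.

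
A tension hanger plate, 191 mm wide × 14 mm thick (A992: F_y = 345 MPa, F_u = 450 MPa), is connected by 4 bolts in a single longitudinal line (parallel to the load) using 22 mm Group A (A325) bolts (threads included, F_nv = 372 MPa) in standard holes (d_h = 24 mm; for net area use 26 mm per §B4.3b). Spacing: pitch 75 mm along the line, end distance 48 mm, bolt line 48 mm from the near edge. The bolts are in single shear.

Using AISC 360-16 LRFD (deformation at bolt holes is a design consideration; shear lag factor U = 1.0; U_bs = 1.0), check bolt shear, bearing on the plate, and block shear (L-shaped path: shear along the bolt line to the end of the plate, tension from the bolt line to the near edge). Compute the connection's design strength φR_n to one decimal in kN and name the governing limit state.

424.2 kN (bolt shear governs)

Bolt shear: A_b = π(22)²/4 = 380.13 mm². φR_n = 0.75 × 372 × 380.13 × 4 × 1 = 424.2 kN.
Bearing (14 mm plate, F_u = 450 MPa): end bolts L_c = 48 − 24/2 = 36, R_n = min(1.2×36×14×450, 2.4×22×14×450) = 272.16 kN/bolt; interior L_c = 75 − 24 = 51, R_n = 332.64 kN/bolt. φR_n = 0.75 × (1×272.16 + 3×332.64) = 952.6 kN.
Block shear: shear path 1×[48+3×75] = 1×273 mm, A_gv = 3822, A_nv = 1×(273 − 3.5×26)×14 = 2548 mm²; tension to near edge: (48 − 0.5×26)×14 = 490 mm². R_n = min(0.6×450×2548, 0.6×345×3822) + 1.0×450×490 = min(687.96, 791.15) + 220.5 = 908.46 kN. φR_n = 0.75 × 908.46 = 681.3 kN.
Governing: min(424.2, 952.6, 681.3) = 424.2 kN → bolt shear.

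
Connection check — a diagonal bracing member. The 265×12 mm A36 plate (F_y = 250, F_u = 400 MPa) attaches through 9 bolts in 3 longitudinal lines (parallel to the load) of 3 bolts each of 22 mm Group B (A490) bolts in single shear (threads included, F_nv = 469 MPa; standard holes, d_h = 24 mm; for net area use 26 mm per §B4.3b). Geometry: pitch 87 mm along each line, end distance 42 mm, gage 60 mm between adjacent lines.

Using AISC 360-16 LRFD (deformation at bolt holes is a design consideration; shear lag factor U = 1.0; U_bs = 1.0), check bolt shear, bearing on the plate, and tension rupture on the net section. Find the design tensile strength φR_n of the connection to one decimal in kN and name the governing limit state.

Bolt shear: A_b = π(22)²/4 = 380.13 mm². φR_n = 0.75 × 469 × 380.13 × 9 × 1 = 1203.4 kN.
Bearing (12 mm plate, F_u = 400 MPa): end bolts L_c = 42 − 24/2 = 30, R_n = min(1.2×30×12×400, 2.4×22×12×400) = 172.8 kN/bolt; interior L_c = 87 − 24 = 63, R_n = 253.44 kN/bolt. φR_n = 0.75 × (3×172.8 + 6×253.44) = 1529.3 kN.
Tension rupture (net): A_n = (265 − 3×26)×12 = 2244 mm² (U = 1.0, A_e = A_n). φR_n = 0.75 × 400 × 2244 = 673.2 kN.
Governing: min(1203.4, 1529.3, 673.2) = 673.2 kN → net-section rupture.

673.2 kN (net-section rupture governs)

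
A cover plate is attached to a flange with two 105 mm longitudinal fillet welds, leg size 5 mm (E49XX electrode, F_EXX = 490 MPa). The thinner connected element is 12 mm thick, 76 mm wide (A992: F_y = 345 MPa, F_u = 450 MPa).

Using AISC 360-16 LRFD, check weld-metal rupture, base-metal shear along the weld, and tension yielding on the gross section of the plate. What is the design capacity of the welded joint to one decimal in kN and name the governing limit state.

Weld metal: throat = 0.707×5 = 3.535 mm, L = 2×105 = 210 mm. φR_n = 0.75 × 0.6 × 490 × 3.535 × 210 = 163.7 kN.
Base metal shear (12 mm plate): yield φR_n = 1.0×0.6×345×12×210 = 521.6 kN; rupture φR_n = 0.75×0.6×450×12×210 = 510.3 kN; take 510.3 kN (rupture).
Tension yield (gross): A_g = 76×12 = 912 mm². φR_n = 0.90 × 345 × 912 = 283.2 kN.
Governing: min(163.7, 510.3, 283.2) = 163.7 kN → weld metal.

163.7 kN (weld metal governs)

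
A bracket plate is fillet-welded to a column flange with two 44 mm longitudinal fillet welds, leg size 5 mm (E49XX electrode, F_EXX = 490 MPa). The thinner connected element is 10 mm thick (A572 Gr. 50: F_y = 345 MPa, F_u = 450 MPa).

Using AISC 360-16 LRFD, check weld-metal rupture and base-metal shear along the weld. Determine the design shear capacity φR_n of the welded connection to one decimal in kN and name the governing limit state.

Weld metal: throat = 0.707×5 = 3.535 mm, L = 2×44 = 88 mm. φR_n = 0.75 × 0.6 × 490 × 3.535 × 88 = 68.6 kN.
Base metal shear (10 mm plate): yield φR_n = 1.0×0.6×345×10×88 = 182.2 kN; rupture φR_n = 0.75×0.6×450×10×88 = 178.2 kN; take 178.2 kN (rupture).
Governing: min(68.6, 178.2) = 68.6 kN → weld metal.

68.6 kN (weld metal governs)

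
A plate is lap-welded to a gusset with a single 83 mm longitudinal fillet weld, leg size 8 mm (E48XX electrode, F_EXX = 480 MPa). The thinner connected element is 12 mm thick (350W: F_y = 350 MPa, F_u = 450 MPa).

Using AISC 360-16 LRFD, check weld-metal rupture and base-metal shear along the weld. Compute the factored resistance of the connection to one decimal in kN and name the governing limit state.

Weld metal: throat = 0.707×8 = 5.656 mm, L = 83 mm. φR_n = 0.75 × 0.6 × 480 × 5.656 × 83 = 101.4 kN.
Base metal shear (12 mm plate): yield φR_n = 1.0×0.6×350×12×83 = 209.2 kN; rupture φR_n = 0.75×0.6×450×12×83 = 201.7 kN; take 201.7 kN (rupture).
Governing: min(101.4, 201.7) = 101.4 kN → weld metal.

101.4 kN (weld metal governs)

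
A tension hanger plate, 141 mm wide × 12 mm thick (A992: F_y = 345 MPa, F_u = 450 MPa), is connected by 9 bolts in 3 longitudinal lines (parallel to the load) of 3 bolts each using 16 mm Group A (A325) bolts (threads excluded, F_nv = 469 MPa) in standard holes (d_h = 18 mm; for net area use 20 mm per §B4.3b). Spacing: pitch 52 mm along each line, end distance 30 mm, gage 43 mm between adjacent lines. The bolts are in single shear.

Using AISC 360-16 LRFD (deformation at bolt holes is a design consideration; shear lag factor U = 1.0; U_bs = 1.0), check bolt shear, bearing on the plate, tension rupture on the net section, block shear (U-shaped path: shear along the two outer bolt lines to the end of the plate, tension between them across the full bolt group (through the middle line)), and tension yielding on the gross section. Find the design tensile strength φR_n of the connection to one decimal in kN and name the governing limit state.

328.1 kN (net-section rupture governs)

Bolt shear: A_b = π(16)²/4 = 201.06 mm². φR_n = 0.75 × 469 × 201.06 × 9 × 1 = 636.5 kN.
Bearing (12 mm plate, F_u = 450 MPa): end bolts L_c = 30 − 18/2 = 21, R_n = min(1.2×21×12×450, 2.4×16×12×450) = 136.08 kN/bolt; interior L_c = 52 − 18 = 34, R_n = 207.36 kN/bolt. φR_n = 0.75 × (3×136.08 + 6×207.36) = 1239.3 kN.
Tension rupture (net): A_n = (141 − 3×20)×12 = 972 mm² (U = 1.0, A_e = A_n). φR_n = 0.75 × 450 × 972 = 328.1 kN.
Block shear: shear path 2×[30+2×52] = 2×134 mm, A_gv = 3216, A_nv = 2×(134 − 2.5×20)×12 = 2016 mm²; tension across gage: (86 − 2×20)×12 = 552 mm². R_n = min(0.6×450×2016, 0.6×345×3216) + 1.0×450×552 = min(544.32, 665.71) + 248.4 = 792.72 kN. φR_n = 0.75 × 792.72 = 594.5 kN.
Tension yield (gross): A_g = 141×12 = 1692 mm². φR_n = 0.90 × 345 × 1692 = 525.4 kN.
Governing: min(636.5, 1239.3, 328.1, 594.5, 525.4) = 328.1 kN → net-section rupture.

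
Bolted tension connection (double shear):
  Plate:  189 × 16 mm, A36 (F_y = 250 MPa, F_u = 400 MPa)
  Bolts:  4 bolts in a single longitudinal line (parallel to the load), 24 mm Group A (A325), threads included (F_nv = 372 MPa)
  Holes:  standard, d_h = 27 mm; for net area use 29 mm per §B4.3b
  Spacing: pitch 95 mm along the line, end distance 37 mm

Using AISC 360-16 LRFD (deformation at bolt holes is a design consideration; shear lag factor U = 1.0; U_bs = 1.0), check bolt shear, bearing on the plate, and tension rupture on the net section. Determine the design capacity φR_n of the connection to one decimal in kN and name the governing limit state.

Bolt shear: A_b = π(24)²/4 = 452.39 mm². φR_n = 0.75 × 372 × 452.39 × 4 × 2 = 1009.7 kN.
Bearing (16 mm plate, F_u = 400 MPa): end bolts L_c = 37 − 27/2 = 23.5, R_n = min(1.2×23.5×16×400, 2.4×24×16×400) = 180.48 kN/bolt; interior L_c = 95 − 27 = 68, R_n = 368.64 kN/bolt. φR_n = 0.75 × (1×180.48 + 3×368.64) = 964.8 kN.
Tension rupture (net): A_n = (189 − 1×29)×16 = 2560 mm² (U = 1.0, A_e = A_n). φR_n = 0.75 × 400 × 2560 = 768.0 kN.
Governing: min(1009.7, 964.8, 768.0) = 768.0 kN → net-section rupture.

768.0 kN (net-section rupture governs)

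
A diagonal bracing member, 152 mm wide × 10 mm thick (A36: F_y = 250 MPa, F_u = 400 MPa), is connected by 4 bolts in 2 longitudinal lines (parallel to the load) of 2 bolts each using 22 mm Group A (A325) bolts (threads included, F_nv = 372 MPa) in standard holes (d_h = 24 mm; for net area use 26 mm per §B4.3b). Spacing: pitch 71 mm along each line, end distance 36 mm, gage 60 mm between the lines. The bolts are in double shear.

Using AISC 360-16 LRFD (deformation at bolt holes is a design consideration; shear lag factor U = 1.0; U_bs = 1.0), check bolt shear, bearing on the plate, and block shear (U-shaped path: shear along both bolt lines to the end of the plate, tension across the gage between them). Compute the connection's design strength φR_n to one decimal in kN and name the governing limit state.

Bolt shear: A_b = π(22)²/4 = 380.13 mm². φR_n = 0.75 × 372 × 380.13 × 4 × 2 = 848.5 kN.
Bearing (10 mm plate, F_u = 400 MPa): end bolts L_c = 36 − 24/2 = 24, R_n = min(1.2×24×10×400, 2.4×22×10×400) = 115.2 kN/bolt; interior L_c = 71 − 24 = 47, R_n = 211.2 kN/bolt. φR_n = 0.75 × (2×115.2 + 2×211.2) = 489.6 kN.
Block shear: shear path 2×[36+1×71] = 2×107 mm, A_gv = 2140, A_nv = 2×(107 − 1.5×26)×10 = 1360 mm²; tension across gage: (60 − 1×26)×10 = 340 mm². R_n = min(0.6×400×1360, 0.6×250×2140) + 1.0×400×340 = min(326.4, 321) + 136 = 457 kN. φR_n = 0.75 × 457 = 342.8 kN.
Governing: min(848.5, 489.6, 342.8) = 342.8 kN → block shear.

342.8 kN (block shear governs)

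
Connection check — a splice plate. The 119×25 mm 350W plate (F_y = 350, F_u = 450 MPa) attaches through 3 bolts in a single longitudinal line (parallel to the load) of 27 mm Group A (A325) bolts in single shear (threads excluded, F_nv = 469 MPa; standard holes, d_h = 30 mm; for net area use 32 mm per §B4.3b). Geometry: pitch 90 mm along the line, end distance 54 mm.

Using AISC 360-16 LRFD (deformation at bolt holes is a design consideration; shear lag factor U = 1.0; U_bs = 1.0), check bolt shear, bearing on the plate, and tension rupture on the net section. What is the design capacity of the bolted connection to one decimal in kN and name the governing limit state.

Bolt shear: A_b = π(27)²/4 = 572.56 mm². φR_n = 0.75 × 469 × 572.56 × 3 × 1 = 604.2 kN.
Bearing (25 mm plate, F_u = 450 MPa): end bolts L_c = 54 − 30/2 = 39, R_n = min(1.2×39×25×450, 2.4×27×25×450) = 526.5 kN/bolt; interior L_c = 90 − 30 = 60, R_n = 729 kN/bolt. φR_n = 0.75 × (1×526.5 + 2×729) = 1488.4 kN.
Tension rupture (net): A_n = (119 − 1×32)×25 = 2175 mm² (U = 1.0, A_e = A_n). φR_n = 0.75 × 450 × 2175 = 734.1 kN.
Governing: min(604.2, 1488.4, 734.1) = 604.2 kN → bolt shear.

604.2 kN (bolt shear governs)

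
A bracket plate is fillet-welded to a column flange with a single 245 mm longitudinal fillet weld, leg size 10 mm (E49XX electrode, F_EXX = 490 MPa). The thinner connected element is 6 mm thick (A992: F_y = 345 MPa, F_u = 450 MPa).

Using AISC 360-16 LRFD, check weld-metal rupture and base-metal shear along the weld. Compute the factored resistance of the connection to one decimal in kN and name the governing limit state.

297.7 kN (base-metal shear governs)

Weld metal: throat = 0.707×10 = 7.07 mm, L = 245 mm. φR_n = 0.75 × 0.6 × 490 × 7.07 × 245 = 381.9 kN.
Base metal shear (6 mm plate): yield φR_n = 1.0×0.6×345×6×245 = 304.3 kN; rupture φR_n = 0.75×0.6×450×6×245 = 297.7 kN; take 297.7 kN (rupture).
Governing: min(381.9, 297.7) = 297.7 kN → base-metal shear.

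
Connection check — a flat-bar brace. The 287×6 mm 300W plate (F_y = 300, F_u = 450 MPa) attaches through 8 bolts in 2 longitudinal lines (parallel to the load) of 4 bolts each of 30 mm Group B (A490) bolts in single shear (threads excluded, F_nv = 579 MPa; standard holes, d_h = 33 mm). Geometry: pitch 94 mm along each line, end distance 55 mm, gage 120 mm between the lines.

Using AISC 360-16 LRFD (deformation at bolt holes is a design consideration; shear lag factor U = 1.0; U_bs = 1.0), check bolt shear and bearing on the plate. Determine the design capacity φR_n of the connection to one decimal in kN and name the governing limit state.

Bolt shear: A_b = π(30)²/4 = 706.86 mm². φR_n = 0.75 × 579 × 706.86 × 8 × 1 = 2455.6 kN.
Bearing (6 mm plate, F_u = 450 MPa): end bolts L_c = 55 − 33/2 = 38.5, R_n = min(1.2×38.5×6×450, 2.4×30×6×450) = 124.74 kN/bolt; interior L_c = 94 − 33 = 61, R_n = 194.4 kN/bolt. φR_n = 0.75 × (2×124.74 + 6×194.4) = 1061.9 kN.
Governing: min(2455.6, 1061.9) = 1061.9 kN → bearing.

1061.9 kN (bearing governs)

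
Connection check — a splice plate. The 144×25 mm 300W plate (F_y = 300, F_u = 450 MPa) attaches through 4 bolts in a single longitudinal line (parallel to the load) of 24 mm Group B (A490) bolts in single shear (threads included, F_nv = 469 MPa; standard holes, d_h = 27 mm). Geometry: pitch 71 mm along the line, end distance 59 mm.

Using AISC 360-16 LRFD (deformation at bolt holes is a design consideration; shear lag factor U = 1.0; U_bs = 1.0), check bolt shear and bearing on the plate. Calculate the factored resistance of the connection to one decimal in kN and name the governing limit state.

Bolt shear: A_b = π(24)²/4 = 452.39 mm². φR_n = 0.75 × 469 × 452.39 × 4 × 1 = 636.5 kN.
Bearing (25 mm plate, F_u = 450 MPa): end bolts L_c = 59 − 27/2 = 45.5, R_n = min(1.2×45.5×25×450, 2.4×24×25×450) = 614.25 kN/bolt; interior L_c = 71 − 27 = 44, R_n = 594 kN/bolt. φR_n = 0.75 × (1×614.25 + 3×594) = 1797.2 kN.
Governing: min(636.5, 1797.2) = 636.5 kN → bolt shear.

636.5 kN (bolt shear governs)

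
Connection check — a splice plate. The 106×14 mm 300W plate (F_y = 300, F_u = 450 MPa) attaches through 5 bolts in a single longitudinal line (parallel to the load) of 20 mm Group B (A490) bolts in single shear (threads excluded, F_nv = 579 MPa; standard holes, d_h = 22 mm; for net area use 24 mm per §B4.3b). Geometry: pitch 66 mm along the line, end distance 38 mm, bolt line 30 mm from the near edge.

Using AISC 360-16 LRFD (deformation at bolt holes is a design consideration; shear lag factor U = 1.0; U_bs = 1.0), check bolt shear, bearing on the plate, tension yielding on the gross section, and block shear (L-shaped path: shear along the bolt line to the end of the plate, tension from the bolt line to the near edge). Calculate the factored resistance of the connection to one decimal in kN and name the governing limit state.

400.7 kN (gross-section yield governs)

Bolt shear: A_b = π(20)²/4 = 314.16 mm². φR_n = 0.75 × 579 × 314.16 × 5 × 1 = 682.1 kN.
Bearing (14 mm plate, F_u = 450 MPa): end bolts L_c = 38 − 22/2 = 27, R_n = min(1.2×27×14×450, 2.4×20×14×450) = 204.12 kN/bolt; interior L_c = 66 − 22 = 44, R_n = 302.4 kN/bolt. φR_n = 0.75 × (1×204.12 + 4×302.4) = 1060.3 kN.
Tension yield (gross): A_g = 106×14 = 1484 mm². φR_n = 0.90 × 300 × 1484 = 400.7 kN.
Block shear: shear path 1×[38+4×66] = 1×302 mm, A_gv = 4228, A_nv = 1×(302 − 4.5×24)×14 = 2716 mm²; tension to near edge: (30 − 0.5×24)×14 = 252 mm². R_n = min(0.6×450×2716, 0.6×300×4228) + 1.0×450×252 = min(733.32, 761.04) + 113.4 = 846.72 kN. φR_n = 0.75 × 846.72 = 635.0 kN.
Governing: min(682.1, 1060.3, 400.7, 635.0) = 400.7 kN → gross-section yield.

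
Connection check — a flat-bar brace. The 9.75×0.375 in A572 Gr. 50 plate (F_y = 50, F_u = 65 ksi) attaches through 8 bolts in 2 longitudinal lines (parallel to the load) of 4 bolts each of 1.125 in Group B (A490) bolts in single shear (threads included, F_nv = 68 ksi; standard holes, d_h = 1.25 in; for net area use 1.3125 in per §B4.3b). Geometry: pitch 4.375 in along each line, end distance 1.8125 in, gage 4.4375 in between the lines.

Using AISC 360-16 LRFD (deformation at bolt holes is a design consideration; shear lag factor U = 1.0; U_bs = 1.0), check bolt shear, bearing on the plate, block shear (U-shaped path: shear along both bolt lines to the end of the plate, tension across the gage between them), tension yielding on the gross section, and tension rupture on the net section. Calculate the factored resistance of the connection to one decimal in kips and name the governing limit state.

Bolt shear: A_b = π(1.125)²/4 = 0.99402 in². φR_n = 0.75 × 68 × 0.99402 × 8 × 1 = 405.6 kips.
Bearing (0.375 in plate, F_u = 65 ksi): end bolts L_c = 1.8125 − 1.25/2 = 1.1875, R_n = min(1.2×1.1875×0.375×65, 2.4×1.125×0.375×65) = 34.734 kips/bolt; interior L_c = 4.375 − 1.25 = 3.125, R_n = 65.813 kips/bolt. φR_n = 0.75 × (2×34.734 + 6×65.813) = 348.3 kips.
Block shear: shear path 2×[1.8125+3×4.375] = 2×14.9375 in, A_gv = 11.203, A_nv = 2×(14.9375 − 3.5×1.3125)×0.375 = 7.7578 in²; tension across gage: (4.4375 − 1×1.3125)×0.375 = 1.1719 in². R_n = min(0.6×65×7.7578, 0.6×50×11.203) + 1.0×65×1.1719 = min(302.55, 336.09) + 76.174 = 378.72 kips. φR_n = 0.75 × 378.72 = 284.0 kips.
Tension yield (gross): A_g = 9.75×0.375 = 3.6563 in². φR_n = 0.90 × 50 × 3.6563 = 164.5 kips.
Tension rupture (net): A_n = (9.75 − 2×1.3125)×0.375 = 2.6719 in² (U = 1.0, A_e = A_n). φR_n = 0.75 × 65 × 2.6719 = 130.3 kips.
Governing: min(405.6, 348.3, 284.0, 164.5, 130.3) = 130.3 kips → net-section rupture.

130.3 kips (net-section rupture governs)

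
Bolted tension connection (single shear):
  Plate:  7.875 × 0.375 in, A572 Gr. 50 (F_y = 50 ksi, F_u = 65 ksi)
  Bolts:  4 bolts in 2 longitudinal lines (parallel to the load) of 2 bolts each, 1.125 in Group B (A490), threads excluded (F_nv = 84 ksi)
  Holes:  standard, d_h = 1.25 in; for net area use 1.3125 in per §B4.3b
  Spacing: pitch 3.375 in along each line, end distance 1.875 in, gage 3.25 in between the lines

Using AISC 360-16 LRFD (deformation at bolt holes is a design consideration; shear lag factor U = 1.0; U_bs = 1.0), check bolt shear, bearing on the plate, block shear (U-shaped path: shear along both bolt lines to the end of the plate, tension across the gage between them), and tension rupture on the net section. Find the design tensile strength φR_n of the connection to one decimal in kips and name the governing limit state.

Bolt shear: A_b = π(1.125)²/4 = 0.99402 in². φR_n = 0.75 × 84 × 0.99402 × 4 × 1 = 250.5 kips.
Bearing (0.375 in plate, F_u = 65 ksi): end bolts L_c = 1.875 − 1.25/2 = 1.25, R_n = min(1.2×1.25×0.375×65, 2.4×1.125×0.375×65) = 36.563 kips/bolt; interior L_c = 3.375 − 1.25 = 2.125, R_n = 62.156 kips/bolt. φR_n = 0.75 × (2×36.563 + 2×62.156) = 148.1 kips.
Block shear: shear path 2×[1.875+1×3.375] = 2×5.25 in, A_gv = 3.9375, A_nv = 2×(5.25 − 1.5×1.3125)×0.375 = 2.4609 in²; tension across gage: (3.25 − 1×1.3125)×0.375 = 0.72656 in². R_n = min(0.6×65×2.4609, 0.6×50×3.9375) + 1.0×65×0.72656 = min(95.975, 118.13) + 47.226 = 143.2 kips. φR_n = 0.75 × 143.2 = 107.4 kips.
Tension rupture (net): A_n = (7.875 − 2×1.3125)×0.375 = 1.9688 in² (U = 1.0, A_e = A_n). φR_n = 0.75 × 65 × 1.9688 = 96.0 kips.
Governing: min(250.5, 148.1, 107.4, 96.0) = 96.0 kips → net-section rupture.

96.0 kips (net-section rupture governs)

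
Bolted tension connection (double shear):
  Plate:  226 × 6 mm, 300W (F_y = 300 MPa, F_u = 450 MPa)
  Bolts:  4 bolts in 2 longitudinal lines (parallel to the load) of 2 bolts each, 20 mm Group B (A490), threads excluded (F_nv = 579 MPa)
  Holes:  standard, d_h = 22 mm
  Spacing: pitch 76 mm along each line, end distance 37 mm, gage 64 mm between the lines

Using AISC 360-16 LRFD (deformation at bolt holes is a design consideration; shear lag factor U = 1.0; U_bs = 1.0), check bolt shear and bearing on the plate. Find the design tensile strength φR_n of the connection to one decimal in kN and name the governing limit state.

320.8 kN (bearing governs)

Bolt shear: A_b = π(20)²/4 = 314.16 mm². φR_n = 0.75 × 579 × 314.16 × 4 × 2 = 1091.4 kN.
Bearing (6 mm plate, F_u = 450 MPa): end bolts L_c = 37 − 22/2 = 26, R_n = min(1.2×26×6×450, 2.4×20×6×450) = 84.24 kN/bolt; interior L_c = 76 − 22 = 54, R_n = 129.6 kN/bolt. φR_n = 0.75 × (2×84.24 + 2×129.6) = 320.8 kN.
Governing: min(1091.4, 320.8) = 320.8 kN → bearing.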